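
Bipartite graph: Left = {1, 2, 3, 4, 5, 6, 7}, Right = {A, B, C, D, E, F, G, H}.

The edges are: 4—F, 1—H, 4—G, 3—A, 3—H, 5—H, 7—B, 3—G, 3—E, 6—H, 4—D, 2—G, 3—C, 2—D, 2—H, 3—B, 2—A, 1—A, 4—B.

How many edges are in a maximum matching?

A valid assignment of size 6: 1→A, 2→D, 3→G, 4→F, 5→H, 7→B.
The set {5, 6} has only 1 neighbour ({H}), so by Hall's theorem at most 6 of the 7 left vertices can be matched.

6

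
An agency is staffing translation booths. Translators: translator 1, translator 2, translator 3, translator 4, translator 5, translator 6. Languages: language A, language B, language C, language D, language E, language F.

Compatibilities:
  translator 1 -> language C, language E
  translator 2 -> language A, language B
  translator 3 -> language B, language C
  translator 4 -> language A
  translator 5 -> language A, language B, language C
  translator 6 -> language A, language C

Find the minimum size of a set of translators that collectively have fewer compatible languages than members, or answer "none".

Take S = {translator 2, translator 3, translator 4, translator 5}. Its neighbourhood is {language A, language B, language C}, so |N(S)| = 3 < |S| = 4.
Every subset of size less than 4 has at least as many neighbours as members, so 4 is the minimum.

4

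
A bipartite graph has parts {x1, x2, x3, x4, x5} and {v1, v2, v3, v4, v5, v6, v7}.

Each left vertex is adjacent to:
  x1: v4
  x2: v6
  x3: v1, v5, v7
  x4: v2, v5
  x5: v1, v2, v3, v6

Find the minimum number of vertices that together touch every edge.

A maximum matching has 5 edges (e.g. x1–v4, x2–v6, x3–v7, x4–v5, x5–v2).
By König's theorem the minimum vertex cover has the same size. One such cover is {x1, x2, x3, x4, x5}.

5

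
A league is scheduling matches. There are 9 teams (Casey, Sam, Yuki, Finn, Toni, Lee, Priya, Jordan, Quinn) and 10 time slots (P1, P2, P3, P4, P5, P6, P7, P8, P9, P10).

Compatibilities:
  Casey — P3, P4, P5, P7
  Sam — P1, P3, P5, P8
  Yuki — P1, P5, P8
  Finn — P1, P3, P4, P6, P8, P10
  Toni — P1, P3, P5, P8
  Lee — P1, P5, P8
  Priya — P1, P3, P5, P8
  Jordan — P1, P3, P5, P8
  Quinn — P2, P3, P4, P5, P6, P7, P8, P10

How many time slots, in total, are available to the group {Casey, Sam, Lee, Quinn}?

9

The union of neighbours of {Casey, Sam, Lee, Quinn} is {P1, P2, P3, P4, P5, P6, P7, P8, P10}, which has 9 elements.
Since |N(S)| = 9 ≥ |S| = 4, Hall's condition holds for this subset.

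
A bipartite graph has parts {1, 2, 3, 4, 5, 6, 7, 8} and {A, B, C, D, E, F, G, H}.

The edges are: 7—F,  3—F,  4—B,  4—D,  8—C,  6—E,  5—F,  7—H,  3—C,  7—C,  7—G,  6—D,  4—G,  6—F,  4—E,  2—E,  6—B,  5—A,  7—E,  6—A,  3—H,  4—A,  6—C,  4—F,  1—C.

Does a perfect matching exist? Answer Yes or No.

No

The set {1, 8} has only 1 neighbour ({C}), so by Hall's theorem at most 7 of the 8 left vertices can be matched.
Hence no matching covers every left vertex.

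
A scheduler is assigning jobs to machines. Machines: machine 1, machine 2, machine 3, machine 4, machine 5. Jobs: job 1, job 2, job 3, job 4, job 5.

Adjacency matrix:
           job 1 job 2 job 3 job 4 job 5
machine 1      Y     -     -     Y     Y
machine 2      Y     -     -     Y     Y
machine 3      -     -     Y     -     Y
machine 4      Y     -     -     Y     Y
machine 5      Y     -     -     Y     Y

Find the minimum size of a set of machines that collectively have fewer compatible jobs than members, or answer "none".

4

Take S = {machine 1, machine 2, machine 4, machine 5}. Its neighbourhood is {job 1, job 4, job 5}, so |N(S)| = 3 < |S| = 4.
Every subset of size less than 4 has at least as many neighbours as members, so 4 is the minimum.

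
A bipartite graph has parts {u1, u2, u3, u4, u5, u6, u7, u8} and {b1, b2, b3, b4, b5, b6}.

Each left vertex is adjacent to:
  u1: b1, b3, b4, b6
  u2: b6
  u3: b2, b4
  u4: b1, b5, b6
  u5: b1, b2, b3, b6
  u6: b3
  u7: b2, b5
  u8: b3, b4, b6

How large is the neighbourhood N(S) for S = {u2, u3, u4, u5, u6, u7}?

The union of neighbours of {u2, u3, u4, u5, u6, u7} is {b1, b2, b3, b4, b5, b6}, which has 6 elements.
Since |N(S)| = 6 ≥ |S| = 6, Hall's condition holds for this subset.

6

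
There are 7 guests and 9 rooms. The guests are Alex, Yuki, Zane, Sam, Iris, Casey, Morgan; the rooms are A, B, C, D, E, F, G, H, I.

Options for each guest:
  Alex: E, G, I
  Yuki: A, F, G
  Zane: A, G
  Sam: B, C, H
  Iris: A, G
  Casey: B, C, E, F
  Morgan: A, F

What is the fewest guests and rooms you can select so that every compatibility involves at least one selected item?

A maximum matching has 6 edges (e.g. Alex–E, Yuki–F, Zane–A, Sam–C, Iris–G, Casey–B).
By König's theorem the minimum vertex cover has the same size. One such cover is {Alex, Sam, Casey, A, F, G}.

6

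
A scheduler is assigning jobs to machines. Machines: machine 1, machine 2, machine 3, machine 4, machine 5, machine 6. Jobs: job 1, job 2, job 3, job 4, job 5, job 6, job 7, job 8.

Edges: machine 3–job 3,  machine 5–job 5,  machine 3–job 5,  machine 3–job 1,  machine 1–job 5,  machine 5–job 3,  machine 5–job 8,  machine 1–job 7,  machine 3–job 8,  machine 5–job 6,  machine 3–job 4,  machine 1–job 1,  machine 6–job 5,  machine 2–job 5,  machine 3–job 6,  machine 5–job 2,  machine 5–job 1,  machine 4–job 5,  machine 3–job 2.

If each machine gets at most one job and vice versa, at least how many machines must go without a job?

One maximum matching: machine 1-job 7, machine 2-job 5, machine 3-job 4, machine 5-job 1.
The set {machine 2, machine 4, machine 6} has only 1 neighbour ({job 5}), so by Hall's theorem at most 4 of the 6 machines can be matched.
That matches 4 of the 6, leaving 2 unmatched; no matching can do better.

2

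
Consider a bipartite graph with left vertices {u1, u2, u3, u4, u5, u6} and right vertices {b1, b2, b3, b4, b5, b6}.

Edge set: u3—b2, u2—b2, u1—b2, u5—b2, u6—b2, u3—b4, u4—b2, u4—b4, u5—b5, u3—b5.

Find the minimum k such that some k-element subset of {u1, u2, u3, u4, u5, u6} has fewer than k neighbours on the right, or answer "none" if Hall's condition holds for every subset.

Take S = {u1, u2}. Its neighbourhood is {b2}, so |N(S)| = 1 < |S| = 2.
No single vertex violates Hall's condition since each has at least one neighbour, so 2 is the minimum.

2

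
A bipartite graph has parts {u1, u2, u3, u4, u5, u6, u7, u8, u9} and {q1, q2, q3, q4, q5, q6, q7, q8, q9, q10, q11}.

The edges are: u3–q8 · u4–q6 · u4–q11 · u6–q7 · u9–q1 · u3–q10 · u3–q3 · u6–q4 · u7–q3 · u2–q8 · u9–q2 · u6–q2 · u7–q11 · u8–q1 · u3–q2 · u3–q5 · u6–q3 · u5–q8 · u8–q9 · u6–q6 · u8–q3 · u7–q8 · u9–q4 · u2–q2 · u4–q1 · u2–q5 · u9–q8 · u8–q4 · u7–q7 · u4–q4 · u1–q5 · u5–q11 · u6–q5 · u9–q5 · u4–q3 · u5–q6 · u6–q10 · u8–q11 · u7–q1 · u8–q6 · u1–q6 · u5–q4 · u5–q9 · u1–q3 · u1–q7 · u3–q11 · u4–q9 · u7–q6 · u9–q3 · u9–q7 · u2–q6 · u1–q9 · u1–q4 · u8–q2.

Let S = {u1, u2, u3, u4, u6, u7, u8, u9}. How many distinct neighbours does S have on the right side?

The union of neighbours of {u1, u2, u3, u4, u6, u7, u8, u9} is {q1, q2, q3, q4, q5, q6, q7, q8, q9, q10, q11}, which has 11 elements.
Since |N(S)| = 11 ≥ |S| = 8, Hall's condition holds for this subset.

11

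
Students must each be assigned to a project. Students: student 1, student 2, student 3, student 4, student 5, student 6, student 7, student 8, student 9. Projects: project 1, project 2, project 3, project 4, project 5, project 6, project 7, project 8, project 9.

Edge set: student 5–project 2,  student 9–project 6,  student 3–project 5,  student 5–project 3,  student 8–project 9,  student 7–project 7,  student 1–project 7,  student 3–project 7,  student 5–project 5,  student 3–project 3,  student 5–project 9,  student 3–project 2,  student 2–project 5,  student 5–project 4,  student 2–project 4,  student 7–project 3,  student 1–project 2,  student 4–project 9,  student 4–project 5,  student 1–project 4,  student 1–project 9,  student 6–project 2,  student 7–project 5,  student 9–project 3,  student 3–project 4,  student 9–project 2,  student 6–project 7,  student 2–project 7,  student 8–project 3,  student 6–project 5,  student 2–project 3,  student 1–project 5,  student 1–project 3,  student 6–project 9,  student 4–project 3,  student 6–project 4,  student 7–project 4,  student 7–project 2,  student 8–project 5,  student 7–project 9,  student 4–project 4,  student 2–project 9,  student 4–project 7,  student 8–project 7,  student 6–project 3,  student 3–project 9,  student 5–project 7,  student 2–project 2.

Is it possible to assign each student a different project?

The set {student 1, student 2, student 3, student 4, student 5, student 6, student 7, student 8} has only 6 neighbours ({project 2, project 3, project 4, project 5, project 7, project 9}), so by Hall's theorem at most 7 of the 9 students can be matched.
Hence no matching covers every student.

No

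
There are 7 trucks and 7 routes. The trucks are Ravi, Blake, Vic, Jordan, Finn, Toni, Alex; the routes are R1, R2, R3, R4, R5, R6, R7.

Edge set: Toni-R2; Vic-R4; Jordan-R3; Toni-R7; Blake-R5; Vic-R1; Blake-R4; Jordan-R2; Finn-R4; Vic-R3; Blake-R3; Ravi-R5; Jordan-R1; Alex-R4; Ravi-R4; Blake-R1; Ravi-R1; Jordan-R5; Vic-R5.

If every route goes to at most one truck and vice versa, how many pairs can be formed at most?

One maximum matching: Ravi–R1, Blake–R3, Vic–R5, Jordan–R2, Finn–R4, Toni–R7.
The set {Finn, Alex} has only 1 neighbour ({R4}), so by Hall's theorem at most 6 of the 7 trucks can be matched.

6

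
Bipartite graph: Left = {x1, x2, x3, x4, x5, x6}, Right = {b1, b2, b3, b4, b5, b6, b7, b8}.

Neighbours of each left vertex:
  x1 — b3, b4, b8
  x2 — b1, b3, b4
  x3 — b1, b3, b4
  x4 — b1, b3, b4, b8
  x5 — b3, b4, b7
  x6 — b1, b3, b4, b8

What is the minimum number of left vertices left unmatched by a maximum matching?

For example, pair x1-b8, x2-b1, x3-b4, x4-b3, x5-b7.
The set {x1, x2, x3, x4, x6} has only 4 neighbours ({b1, b3, b4, b8}), so by Hall's theorem at most 5 of the 6 left vertices can be matched.
That matches 5 of the 6, leaving 1 unmatched; no matching can do better.

1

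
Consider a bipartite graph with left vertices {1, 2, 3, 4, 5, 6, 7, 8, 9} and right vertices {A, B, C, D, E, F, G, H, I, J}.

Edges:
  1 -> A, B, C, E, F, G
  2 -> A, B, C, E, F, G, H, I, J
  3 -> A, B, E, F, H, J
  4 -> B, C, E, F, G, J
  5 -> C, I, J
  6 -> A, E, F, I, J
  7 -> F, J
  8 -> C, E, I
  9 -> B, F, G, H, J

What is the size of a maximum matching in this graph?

A valid assignment of size 9: 1–A, 2–B, 3–H, 4–G, 5–I, 6–E, 7–F, 8–C, 9–J.
This saturates every left vertex, so 9 is the maximum.

9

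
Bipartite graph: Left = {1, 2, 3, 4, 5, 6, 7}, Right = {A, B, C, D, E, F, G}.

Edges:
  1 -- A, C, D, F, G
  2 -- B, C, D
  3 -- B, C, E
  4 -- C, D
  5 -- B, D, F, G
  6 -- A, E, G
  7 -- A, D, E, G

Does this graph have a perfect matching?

A valid assignment of size 7: 1→A, 2→C, 3→B, 4→D, 5→F, 6→G, 7→E.
Every left vertex is matched, so this is a perfect matching.

Yes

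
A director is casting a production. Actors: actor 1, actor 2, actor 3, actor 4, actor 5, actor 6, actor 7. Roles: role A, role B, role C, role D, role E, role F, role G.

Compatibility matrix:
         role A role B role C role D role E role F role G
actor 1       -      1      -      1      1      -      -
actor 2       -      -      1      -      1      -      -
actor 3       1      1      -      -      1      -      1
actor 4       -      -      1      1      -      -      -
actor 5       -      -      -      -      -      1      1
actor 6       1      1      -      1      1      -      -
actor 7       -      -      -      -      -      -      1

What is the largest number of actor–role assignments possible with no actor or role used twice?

7

For example, pair actor 1–role E, actor 2–role C, actor 3–role B, actor 4–role D, actor 5–role F, actor 6–role A, actor 7–role G.
All 7 actors are matched, so no larger matching exists.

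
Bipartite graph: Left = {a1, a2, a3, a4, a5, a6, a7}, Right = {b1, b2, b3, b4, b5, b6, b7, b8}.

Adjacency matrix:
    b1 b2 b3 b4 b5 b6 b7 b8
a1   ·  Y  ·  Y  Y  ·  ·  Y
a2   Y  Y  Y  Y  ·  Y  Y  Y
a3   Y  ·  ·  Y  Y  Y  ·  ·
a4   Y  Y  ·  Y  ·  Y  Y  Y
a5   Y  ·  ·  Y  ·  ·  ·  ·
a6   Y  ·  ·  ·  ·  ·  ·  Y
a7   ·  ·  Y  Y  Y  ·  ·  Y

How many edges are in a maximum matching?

7

A valid assignment of size 7: a1→b5, a2→b1, a3→b6, a4→b7, a5→b4, a6→b8, a7→b3.
All 7 left vertices are matched, so no larger matching exists.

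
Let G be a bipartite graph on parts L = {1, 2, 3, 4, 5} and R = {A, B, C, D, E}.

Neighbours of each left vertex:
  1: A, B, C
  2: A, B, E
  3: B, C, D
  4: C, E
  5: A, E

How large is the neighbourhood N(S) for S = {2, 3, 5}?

The union of neighbours of {2, 3, 5} is {A, B, C, D, E}, which has 5 elements.
Since |N(S)| = 5 ≥ |S| = 3, Hall's condition holds for this subset.

5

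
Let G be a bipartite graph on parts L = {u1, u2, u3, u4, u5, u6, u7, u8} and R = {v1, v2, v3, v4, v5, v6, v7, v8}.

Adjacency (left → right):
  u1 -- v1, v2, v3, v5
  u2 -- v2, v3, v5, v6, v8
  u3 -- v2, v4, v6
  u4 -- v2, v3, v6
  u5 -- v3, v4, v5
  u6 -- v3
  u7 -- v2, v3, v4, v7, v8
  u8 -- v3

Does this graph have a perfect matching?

The set {u6, u8} has only 1 neighbour ({v3}), so by Hall's theorem at most 7 of the 8 left vertices can be matched.
Hence no matching covers every left vertex.

No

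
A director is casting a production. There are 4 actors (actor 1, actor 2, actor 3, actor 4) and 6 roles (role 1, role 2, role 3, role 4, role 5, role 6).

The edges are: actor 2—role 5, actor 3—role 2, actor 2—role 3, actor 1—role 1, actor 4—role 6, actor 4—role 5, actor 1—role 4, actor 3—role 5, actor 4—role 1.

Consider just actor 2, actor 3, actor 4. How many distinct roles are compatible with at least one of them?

The union of neighbours of {actor 2, actor 3, actor 4} is {role 1, role 2, role 3, role 5, role 6}, which has 5 elements.
Since |N(S)| = 5 ≥ |S| = 3, Hall's condition holds for this subset.

5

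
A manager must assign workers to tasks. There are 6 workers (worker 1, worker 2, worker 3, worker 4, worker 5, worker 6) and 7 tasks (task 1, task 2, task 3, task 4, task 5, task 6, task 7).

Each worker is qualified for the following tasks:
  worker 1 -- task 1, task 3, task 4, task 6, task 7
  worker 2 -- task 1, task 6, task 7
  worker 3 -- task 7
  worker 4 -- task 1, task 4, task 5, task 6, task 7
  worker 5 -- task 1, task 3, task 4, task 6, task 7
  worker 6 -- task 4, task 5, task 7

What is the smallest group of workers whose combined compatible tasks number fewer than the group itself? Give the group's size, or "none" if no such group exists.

none

A matching saturating every worker exists, for instance worker 1→task 3, worker 2→task 6, worker 3→task 7, worker 4→task 1, worker 5→task 4, worker 6→task 5.
By Hall's marriage theorem, this means |N(S)| ≥ |S| for every subset S, so no violating subset exists.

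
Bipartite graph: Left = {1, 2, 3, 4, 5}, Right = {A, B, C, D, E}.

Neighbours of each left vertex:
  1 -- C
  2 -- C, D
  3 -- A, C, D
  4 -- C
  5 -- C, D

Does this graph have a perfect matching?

No

The set {1, 2, 4, 5} has only 2 neighbours ({C, D}), so by Hall's theorem at most 3 of the 5 left vertices can be matched.
Hence no matching covers every left vertex.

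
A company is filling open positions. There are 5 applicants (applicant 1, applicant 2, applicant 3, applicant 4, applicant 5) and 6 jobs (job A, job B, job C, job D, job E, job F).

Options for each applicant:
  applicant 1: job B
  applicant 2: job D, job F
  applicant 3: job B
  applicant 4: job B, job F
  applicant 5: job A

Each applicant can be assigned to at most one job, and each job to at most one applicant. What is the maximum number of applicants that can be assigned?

One maximum matching: applicant 1–job B, applicant 2–job D, applicant 4–job F, applicant 5–job A.
The set {applicant 1, applicant 3} has only 1 neighbour ({job B}), so by Hall's theorem at most 4 of the 5 applicants can be matched.

4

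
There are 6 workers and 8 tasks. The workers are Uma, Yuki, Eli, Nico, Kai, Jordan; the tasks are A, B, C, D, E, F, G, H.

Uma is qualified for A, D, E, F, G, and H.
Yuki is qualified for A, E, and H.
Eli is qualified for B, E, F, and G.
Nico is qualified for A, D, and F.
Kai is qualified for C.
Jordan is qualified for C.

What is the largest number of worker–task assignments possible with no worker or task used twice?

5

For example, pair Uma-G, Yuki-E, Eli-B, Nico-F, Kai-C.
The set {Kai, Jordan} has only 1 neighbour ({C}), so by Hall's theorem at most 5 of the 6 workers can be matched.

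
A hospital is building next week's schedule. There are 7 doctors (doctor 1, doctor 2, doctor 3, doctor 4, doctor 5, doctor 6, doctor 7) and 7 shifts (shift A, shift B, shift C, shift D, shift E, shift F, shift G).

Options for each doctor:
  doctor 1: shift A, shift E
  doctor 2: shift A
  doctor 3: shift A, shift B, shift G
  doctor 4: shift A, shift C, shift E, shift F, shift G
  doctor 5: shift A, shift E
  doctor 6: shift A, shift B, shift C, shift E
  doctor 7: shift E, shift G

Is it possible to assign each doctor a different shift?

No

The set {doctor 1, doctor 2, doctor 5} has only 2 neighbours ({shift A, shift E}), so by Hall's theorem at most 6 of the 7 doctors can be matched.
Hence no matching covers every doctor.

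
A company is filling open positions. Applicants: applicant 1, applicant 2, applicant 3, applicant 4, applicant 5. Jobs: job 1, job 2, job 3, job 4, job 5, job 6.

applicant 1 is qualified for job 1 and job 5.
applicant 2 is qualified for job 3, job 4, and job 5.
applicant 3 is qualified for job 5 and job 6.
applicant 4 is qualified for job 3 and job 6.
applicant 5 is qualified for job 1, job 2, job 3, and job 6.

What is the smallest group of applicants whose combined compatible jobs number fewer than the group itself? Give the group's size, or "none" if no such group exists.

A matching saturating every applicant exists, for instance applicant 1→job 1, applicant 2→job 4, applicant 3→job 6, applicant 4→job 3, applicant 5→job 2.
By Hall's marriage theorem, this means |N(S)| ≥ |S| for every subset S, so no violating subset exists.

none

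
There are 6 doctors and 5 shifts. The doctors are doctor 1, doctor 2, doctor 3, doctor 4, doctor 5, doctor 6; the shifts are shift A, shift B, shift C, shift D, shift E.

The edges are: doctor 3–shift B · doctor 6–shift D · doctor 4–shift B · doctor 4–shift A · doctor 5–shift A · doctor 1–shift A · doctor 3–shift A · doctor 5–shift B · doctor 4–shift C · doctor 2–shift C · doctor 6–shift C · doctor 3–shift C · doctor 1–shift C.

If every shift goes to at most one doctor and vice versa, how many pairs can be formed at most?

4

One maximum matching: doctor 1→shift A, doctor 2→shift C, doctor 3→shift B, doctor 6→shift D.
The set {doctor 1, doctor 2, doctor 3, doctor 4, doctor 5} has only 3 neighbours ({shift A, shift B, shift C}), so by Hall's theorem at most 4 of the 6 doctors can be matched.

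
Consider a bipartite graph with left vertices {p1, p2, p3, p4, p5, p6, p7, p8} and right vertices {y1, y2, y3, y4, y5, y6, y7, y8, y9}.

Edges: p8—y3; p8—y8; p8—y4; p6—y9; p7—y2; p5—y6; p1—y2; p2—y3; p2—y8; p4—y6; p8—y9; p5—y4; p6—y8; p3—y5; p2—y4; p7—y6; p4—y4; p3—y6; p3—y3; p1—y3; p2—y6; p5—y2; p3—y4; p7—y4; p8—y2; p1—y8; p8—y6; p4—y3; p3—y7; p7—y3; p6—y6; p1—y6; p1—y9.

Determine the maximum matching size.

7

For example, pair p1–y9, p2–y8, p3–y7, p4–y4, p5–y2, p6–y6, p7–y3.
The set {p1, p2, p4, p5, p6, p7, p8} has only 6 neighbours ({y2, y3, y4, y6, y8, y9}), so by Hall's theorem at most 7 of the 8 left vertices can be matched.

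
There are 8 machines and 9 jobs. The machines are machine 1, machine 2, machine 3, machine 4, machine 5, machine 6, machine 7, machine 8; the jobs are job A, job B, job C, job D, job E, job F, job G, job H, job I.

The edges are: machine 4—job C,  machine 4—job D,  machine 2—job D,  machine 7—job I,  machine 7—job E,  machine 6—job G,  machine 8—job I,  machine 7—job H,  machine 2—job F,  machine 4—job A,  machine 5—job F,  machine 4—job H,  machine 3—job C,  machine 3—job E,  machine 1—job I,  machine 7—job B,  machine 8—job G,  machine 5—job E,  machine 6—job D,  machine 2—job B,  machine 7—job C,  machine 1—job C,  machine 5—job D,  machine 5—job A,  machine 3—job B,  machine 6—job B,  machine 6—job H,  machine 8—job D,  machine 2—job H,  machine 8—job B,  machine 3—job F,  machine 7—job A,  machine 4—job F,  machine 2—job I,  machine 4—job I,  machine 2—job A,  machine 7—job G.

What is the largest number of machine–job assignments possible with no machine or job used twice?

For example, pair machine 1→job I, machine 2→job F, machine 3→job E, machine 4→job H, machine 5→job A, machine 6→job D, machine 7→job B, machine 8→job G.
This saturates every machine, so 8 is the maximum.

8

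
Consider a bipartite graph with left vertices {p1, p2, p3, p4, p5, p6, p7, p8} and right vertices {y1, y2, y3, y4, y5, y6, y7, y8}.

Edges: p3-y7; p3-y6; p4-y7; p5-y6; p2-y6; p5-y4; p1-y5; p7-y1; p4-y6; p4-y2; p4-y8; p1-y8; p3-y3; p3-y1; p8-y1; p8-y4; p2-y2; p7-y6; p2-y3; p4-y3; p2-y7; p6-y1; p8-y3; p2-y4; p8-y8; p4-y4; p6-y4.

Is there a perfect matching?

Yes

One maximum matching: p1-y5, p2-y2, p3-y7, p4-y8, p5-y6, p6-y4, p7-y1, p8-y3.
Every left vertex is matched, so this is a perfect matching.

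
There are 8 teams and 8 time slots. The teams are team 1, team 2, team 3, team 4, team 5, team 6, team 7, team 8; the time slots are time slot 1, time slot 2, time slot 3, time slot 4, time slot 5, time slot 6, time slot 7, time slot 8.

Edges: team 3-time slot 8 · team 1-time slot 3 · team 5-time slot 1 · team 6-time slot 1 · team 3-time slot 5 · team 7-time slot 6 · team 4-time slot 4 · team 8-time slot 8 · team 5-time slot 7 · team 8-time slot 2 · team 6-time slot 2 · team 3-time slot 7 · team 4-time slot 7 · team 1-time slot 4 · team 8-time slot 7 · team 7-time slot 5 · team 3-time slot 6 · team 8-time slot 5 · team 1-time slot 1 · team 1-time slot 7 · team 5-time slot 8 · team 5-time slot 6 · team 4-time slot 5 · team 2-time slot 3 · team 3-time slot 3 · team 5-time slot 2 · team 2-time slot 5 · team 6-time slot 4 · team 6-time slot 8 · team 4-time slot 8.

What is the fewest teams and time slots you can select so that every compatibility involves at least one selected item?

A maximum matching has 8 edges (e.g. team 1–time slot 4, team 2–time slot 3, team 3–time slot 6, team 4–time slot 7, team 5–time slot 1, team 6–time slot 8, team 7–time slot 5, team 8–time slot 2).
By König's theorem the minimum vertex cover has the same size. One such cover is {team 1, team 2, team 3, team 4, team 5, team 6, team 7, team 8}.

8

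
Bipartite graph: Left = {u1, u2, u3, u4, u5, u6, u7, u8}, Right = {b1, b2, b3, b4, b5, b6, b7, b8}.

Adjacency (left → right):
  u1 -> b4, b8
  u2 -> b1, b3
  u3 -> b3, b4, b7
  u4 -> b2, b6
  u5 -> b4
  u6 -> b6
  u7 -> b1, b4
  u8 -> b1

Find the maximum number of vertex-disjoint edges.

For example, pair u1→b8, u2→b3, u3→b7, u4→b2, u5→b4, u6→b6, u7→b1.
The set {u5, u7, u8} has only 2 neighbours ({b1, b4}), so by Hall's theorem at most 7 of the 8 left vertices can be matched.

7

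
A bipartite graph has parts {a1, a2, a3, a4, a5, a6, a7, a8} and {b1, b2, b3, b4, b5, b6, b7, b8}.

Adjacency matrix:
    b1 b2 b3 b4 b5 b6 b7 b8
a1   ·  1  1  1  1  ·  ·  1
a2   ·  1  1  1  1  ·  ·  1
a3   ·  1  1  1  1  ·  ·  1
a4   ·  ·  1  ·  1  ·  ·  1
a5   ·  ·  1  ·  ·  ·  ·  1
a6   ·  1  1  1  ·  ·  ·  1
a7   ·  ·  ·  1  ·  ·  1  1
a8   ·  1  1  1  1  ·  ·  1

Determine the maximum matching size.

A valid assignment of size 6: a1-b2, a2-b5, a3-b4, a4-b8, a5-b3, a7-b7.
The set {a1, a2, a3, a4, a5, a6, a8} has only 5 neighbours ({b2, b3, b4, b5, b8}), so by Hall's theorem at most 6 of the 8 left vertices can be matched.

6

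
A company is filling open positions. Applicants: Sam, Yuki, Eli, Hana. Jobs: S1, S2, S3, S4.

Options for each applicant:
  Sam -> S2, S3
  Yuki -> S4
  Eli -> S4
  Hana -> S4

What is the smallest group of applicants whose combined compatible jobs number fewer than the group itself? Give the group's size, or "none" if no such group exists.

Take S = {Yuki, Eli}. Its neighbourhood is {S4}, so |N(S)| = 1 < |S| = 2.
No single vertex violates Hall's condition since each has at least one neighbour, so 2 is the minimum.

2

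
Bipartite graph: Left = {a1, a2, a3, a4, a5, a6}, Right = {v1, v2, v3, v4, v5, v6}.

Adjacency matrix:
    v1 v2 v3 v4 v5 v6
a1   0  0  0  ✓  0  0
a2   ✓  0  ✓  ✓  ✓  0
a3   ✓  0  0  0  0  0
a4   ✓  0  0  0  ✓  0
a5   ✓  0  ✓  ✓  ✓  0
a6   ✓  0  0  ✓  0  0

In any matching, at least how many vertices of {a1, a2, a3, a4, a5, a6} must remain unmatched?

2

For example, pair a1-v4, a2-v3, a3-v1, a4-v5.
The set {a1, a2, a3, a4, a5, a6} has only 4 neighbours ({v1, v3, v4, v5}), so by Hall's theorem at most 4 of the 6 left vertices can be matched.
That matches 4 of the 6, leaving 2 unmatched; no matching can do better.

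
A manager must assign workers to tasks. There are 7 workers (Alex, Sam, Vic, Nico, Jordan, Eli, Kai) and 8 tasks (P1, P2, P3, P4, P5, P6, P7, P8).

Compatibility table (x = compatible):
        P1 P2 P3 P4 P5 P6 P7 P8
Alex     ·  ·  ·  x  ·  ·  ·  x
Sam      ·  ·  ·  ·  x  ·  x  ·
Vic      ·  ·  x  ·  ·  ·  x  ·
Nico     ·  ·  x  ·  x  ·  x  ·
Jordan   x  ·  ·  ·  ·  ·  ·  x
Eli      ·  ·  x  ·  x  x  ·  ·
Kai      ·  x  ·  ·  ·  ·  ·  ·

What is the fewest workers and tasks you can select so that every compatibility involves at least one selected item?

A maximum matching has 7 edges (e.g. Alex–P8, Sam–P5, Vic–P3, Nico–P7, Jordan–P1, Eli–P6, Kai–P2).
By König's theorem the minimum vertex cover has the same size. One such cover is {Alex, Sam, Vic, Nico, Jordan, Eli, Kai}.

7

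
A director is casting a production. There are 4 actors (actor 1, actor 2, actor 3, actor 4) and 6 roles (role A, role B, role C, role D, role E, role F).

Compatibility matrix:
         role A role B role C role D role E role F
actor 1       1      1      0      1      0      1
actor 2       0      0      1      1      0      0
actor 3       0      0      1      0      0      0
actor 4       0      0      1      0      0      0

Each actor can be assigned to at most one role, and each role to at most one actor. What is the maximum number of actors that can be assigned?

For example, pair actor 1→role B, actor 2→role D, actor 3→role C.
The set {actor 3, actor 4} has only 1 neighbour ({role C}), so by Hall's theorem at most 3 of the 4 actors can be matched.

3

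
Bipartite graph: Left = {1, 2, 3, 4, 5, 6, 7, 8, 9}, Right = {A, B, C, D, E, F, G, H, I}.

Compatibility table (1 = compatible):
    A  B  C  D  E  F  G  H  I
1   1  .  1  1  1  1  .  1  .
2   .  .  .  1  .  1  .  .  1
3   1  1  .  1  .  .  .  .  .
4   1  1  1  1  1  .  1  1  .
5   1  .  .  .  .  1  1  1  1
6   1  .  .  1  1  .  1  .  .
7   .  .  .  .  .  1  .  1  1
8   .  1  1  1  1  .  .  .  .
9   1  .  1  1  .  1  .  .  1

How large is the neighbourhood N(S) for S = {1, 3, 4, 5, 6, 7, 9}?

9

The union of neighbours of {1, 3, 4, 5, 6, 7, 9} is {A, B, C, D, E, F, G, H, I}, which has 9 elements.
Since |N(S)| = 9 ≥ |S| = 7, Hall's condition holds for this subset.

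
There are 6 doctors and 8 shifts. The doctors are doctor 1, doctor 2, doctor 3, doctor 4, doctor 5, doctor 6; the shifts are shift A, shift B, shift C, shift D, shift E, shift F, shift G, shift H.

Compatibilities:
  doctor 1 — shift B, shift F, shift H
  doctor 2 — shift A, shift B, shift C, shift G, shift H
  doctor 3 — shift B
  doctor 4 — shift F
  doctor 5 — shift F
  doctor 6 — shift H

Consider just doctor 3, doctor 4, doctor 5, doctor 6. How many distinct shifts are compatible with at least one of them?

3

The union of neighbours of {doctor 3, doctor 4, doctor 5, doctor 6} is {shift B, shift F, shift H}, which has 3 elements.
Since |N(S)| = 3 < |S| = 4, Hall's condition fails for this subset.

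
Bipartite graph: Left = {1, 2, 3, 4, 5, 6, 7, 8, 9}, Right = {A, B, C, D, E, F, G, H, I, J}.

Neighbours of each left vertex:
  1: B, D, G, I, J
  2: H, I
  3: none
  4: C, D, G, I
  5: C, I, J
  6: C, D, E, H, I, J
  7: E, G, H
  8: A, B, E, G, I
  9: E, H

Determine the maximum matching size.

8

For example, pair 1–B, 2–I, 4–G, 5–C, 6–J, 7–H, 8–A, 9–E.
The set {3} has only 0 neighbours (∅), so by Hall's theorem at most 8 of the 9 left vertices can be matched.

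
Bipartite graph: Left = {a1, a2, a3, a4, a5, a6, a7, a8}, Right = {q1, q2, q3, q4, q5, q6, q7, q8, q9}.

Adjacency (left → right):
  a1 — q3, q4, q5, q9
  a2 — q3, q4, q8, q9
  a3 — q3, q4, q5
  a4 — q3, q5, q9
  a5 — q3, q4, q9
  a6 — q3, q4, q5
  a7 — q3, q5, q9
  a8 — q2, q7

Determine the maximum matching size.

6

One maximum matching: a1→q5, a2→q8, a3→q3, a4→q9, a5→q4, a8→q2.
The set {a1, a3, a4, a5, a6, a7} has only 4 neighbours ({q3, q4, q5, q9}), so by Hall's theorem at most 6 of the 8 left vertices can be matched.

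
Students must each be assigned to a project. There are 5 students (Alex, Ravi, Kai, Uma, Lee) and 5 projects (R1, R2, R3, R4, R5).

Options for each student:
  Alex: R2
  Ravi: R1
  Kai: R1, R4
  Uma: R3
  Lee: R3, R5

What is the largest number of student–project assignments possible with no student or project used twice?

For example, pair Alex→R2, Ravi→R1, Kai→R4, Uma→R3, Lee→R5.
This saturates every student, so 5 is the maximum.

5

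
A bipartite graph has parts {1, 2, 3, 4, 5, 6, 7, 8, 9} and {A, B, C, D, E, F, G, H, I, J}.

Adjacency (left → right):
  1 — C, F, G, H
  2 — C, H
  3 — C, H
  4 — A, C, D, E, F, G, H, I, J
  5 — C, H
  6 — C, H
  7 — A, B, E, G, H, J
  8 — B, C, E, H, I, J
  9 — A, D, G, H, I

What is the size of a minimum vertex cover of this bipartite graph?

7

The 7 edges 1–F, 2–H, 3–C, 4–A, 7–J, 8–E, 9–G form a matching, so any vertex cover needs at least 7 vertices (one per matched edge).
Conversely {1, 4, 7, 8, 9, C, H} meets every edge and has exactly 7 vertices, so 7 is optimal.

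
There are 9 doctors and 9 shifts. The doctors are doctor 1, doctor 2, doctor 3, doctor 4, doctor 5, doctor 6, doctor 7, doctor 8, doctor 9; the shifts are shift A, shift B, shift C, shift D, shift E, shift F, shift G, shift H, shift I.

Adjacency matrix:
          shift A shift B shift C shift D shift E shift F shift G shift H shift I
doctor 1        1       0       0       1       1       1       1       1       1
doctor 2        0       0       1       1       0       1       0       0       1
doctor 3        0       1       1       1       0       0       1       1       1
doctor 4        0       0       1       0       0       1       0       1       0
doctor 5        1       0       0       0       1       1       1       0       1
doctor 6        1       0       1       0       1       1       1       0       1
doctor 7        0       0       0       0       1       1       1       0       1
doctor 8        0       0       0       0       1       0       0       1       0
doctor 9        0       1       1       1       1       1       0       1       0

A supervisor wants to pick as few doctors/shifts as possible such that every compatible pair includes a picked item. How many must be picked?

9

A maximum matching has 9 edges (e.g. doctor 1–shift I, doctor 2–shift D, doctor 3–shift B, doctor 4–shift C, doctor 5–shift G, doctor 6–shift A, doctor 7–shift E, doctor 8–shift H, doctor 9–shift F).
By König's theorem the minimum vertex cover has the same size. One such cover is {doctor 1, doctor 2, doctor 3, doctor 4, doctor 5, doctor 6, doctor 7, doctor 8, doctor 9}.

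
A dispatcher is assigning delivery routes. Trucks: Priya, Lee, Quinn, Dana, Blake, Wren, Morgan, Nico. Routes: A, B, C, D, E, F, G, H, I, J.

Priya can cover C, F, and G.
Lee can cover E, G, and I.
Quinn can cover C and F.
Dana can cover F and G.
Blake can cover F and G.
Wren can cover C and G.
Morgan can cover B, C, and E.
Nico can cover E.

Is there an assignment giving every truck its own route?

The set {Priya, Quinn, Dana, Blake, Wren} has only 3 neighbours ({C, F, G}), so by Hall's theorem at most 6 of the 8 trucks can be matched.
Hence no matching covers every truck.

No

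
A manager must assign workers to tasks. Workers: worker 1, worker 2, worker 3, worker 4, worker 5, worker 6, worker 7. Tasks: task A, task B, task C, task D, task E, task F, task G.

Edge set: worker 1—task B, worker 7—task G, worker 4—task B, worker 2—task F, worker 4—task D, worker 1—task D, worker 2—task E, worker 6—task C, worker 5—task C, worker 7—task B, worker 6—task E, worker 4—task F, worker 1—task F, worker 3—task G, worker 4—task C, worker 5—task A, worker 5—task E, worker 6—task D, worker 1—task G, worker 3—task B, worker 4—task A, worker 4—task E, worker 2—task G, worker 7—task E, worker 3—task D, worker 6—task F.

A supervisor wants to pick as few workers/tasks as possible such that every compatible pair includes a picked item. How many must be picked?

7

{worker 1, worker 2, worker 3, worker 4, worker 5, worker 6, worker 7} is a vertex cover of size 7: every edge has an endpoint in this set.
No smaller cover exists because worker 1–task G, worker 2–task F, worker 3–task B, worker 4–task A, worker 5–task C, worker 6–task D, worker 7–task E is a matching of size 7, and a cover must include an endpoint of each of these disjoint edges (König's theorem).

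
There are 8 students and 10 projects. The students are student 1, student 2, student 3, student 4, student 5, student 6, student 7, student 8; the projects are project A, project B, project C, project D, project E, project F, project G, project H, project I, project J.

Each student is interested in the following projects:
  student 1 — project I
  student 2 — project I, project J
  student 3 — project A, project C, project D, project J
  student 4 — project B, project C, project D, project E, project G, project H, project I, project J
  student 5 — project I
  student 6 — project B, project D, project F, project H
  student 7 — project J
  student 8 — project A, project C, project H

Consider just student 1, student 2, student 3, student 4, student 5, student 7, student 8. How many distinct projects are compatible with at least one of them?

The union of neighbours of {student 1, student 2, student 3, student 4, student 5, student 7, student 8} is {project A, project B, project C, project D, project E, project G, project H, project I, project J}, which has 9 elements.
Since |N(S)| = 9 ≥ |S| = 7, Hall's condition holds for this subset.

9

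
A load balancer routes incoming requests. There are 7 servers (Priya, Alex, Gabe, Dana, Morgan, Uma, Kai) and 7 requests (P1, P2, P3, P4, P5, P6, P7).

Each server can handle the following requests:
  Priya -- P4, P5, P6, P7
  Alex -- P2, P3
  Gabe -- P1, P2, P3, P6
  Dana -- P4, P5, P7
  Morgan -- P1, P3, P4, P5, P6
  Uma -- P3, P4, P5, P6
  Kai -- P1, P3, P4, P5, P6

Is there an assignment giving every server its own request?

Yes

One maximum matching: Priya→P7, Alex→P2, Gabe→P6, Dana→P4, Morgan→P3, Uma→P5, Kai→P1.
Every server is matched, so this is a perfect matching.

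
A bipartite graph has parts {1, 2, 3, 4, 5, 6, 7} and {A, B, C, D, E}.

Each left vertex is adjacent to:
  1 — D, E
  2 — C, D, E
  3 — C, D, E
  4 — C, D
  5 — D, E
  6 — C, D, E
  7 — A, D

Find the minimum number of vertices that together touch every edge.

4

A maximum matching has 4 edges (e.g. 1–D, 2–C, 3–E, 7–A).
By König's theorem the minimum vertex cover has the same size. One such cover is {7, C, D, E}.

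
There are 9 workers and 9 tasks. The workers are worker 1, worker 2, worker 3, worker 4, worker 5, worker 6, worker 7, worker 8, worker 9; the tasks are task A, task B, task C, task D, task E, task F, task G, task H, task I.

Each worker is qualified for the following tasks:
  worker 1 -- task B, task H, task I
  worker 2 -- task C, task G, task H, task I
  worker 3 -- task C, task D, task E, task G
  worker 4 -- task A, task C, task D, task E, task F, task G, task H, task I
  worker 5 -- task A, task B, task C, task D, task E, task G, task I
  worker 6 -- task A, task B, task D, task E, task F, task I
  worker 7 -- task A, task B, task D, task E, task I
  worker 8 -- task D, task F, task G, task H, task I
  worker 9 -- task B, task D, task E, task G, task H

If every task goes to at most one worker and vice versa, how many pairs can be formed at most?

One maximum matching: worker 1→task B, worker 2→task H, worker 3→task E, worker 4→task C, worker 5→task G, worker 6→task F, worker 7→task A, worker 8→task I, worker 9→task D.
All 9 workers are matched, so no larger matching exists.

9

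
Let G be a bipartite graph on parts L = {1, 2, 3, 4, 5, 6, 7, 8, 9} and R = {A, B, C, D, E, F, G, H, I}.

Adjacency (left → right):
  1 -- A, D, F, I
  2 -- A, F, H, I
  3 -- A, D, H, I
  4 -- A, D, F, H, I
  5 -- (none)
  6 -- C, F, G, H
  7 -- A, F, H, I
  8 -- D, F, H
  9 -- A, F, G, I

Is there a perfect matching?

The set {1, 2, 3, 4, 5, 7, 8} has only 5 neighbours ({A, D, F, H, I}), so by Hall's theorem at most 7 of the 9 left vertices can be matched.
Hence no matching covers every left vertex.

No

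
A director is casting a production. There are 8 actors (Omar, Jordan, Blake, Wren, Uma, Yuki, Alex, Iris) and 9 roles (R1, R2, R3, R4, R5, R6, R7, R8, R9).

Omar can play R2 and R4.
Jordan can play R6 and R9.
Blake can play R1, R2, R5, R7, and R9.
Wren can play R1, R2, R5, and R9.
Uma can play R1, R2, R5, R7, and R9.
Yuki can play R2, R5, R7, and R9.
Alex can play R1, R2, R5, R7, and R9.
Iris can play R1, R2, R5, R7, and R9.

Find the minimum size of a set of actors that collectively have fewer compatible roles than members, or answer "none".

6

Take S = {Blake, Wren, Uma, Yuki, Alex, Iris}. Its neighbourhood is {R1, R2, R5, R7, R9}, so |N(S)| = 5 < |S| = 6.
Every subset of size less than 6 has at least as many neighbours as members, so 6 is the minimum.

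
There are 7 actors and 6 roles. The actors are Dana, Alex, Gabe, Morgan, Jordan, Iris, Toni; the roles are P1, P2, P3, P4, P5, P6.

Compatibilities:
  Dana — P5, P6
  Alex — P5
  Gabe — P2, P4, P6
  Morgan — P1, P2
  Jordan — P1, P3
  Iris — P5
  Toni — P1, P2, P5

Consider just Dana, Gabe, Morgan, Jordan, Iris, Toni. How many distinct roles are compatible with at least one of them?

6

The union of neighbours of {Dana, Gabe, Morgan, Jordan, Iris, Toni} is {P1, P2, P3, P4, P5, P6}, which has 6 elements.
Since |N(S)| = 6 ≥ |S| = 6, Hall's condition holds for this subset.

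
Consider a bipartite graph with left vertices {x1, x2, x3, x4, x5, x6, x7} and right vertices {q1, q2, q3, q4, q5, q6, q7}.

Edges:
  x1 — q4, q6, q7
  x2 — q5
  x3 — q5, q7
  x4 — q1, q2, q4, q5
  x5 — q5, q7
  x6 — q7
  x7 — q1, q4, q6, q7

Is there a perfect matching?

No

The set {x2, x3, x5, x6} has only 2 neighbours ({q5, q7}), so by Hall's theorem at most 5 of the 7 left vertices can be matched.
Hence no matching covers every left vertex.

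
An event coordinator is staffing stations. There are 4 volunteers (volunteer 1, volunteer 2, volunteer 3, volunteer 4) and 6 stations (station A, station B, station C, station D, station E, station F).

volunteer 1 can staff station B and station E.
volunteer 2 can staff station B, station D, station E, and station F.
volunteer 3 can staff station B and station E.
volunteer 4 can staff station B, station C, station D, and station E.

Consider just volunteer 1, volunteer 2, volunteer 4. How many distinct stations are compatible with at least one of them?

The union of neighbours of {volunteer 1, volunteer 2, volunteer 4} is {station B, station C, station D, station E, station F}, which has 5 elements.
Since |N(S)| = 5 ≥ |S| = 3, Hall's condition holds for this subset.

5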